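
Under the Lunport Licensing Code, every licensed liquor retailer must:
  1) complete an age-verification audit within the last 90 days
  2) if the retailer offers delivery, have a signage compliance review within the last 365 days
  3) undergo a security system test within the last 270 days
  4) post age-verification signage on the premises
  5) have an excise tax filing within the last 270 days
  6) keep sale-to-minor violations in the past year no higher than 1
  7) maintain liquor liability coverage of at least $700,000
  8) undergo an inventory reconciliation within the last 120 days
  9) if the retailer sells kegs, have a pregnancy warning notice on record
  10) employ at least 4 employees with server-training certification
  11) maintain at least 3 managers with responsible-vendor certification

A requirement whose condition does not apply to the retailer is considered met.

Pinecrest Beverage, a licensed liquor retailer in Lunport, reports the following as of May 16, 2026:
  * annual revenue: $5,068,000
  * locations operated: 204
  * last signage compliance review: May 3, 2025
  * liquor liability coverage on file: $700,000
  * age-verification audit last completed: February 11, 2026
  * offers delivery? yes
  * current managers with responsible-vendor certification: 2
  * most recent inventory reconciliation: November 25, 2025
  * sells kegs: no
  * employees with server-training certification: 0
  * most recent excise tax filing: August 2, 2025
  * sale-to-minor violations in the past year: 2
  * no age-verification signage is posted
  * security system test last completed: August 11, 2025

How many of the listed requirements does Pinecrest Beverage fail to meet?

1. age-verification audit 94 days ago vs limit 90 → not met
2. condition 'offers delivery' holds; signage compliance review 378 days ago vs limit 365 → not met
3. security system test 278 days ago vs limit 270 → not met
4. age-verification signage absent → not met
5. excise tax filing 287 days ago vs limit 270 → not met
6. sale-to-minor violations in the past year 2 > 1 → not met
7. liquor liability coverage $700,000 ≥ $700,000 → met
8. inventory reconciliation 172 days ago vs limit 120 → not met
9. condition 'sells kegs' does not hold → requirement n/a → met
10. employees with server-training certification 0 < 4 → not met
11. managers with responsible-vendor certification 2 < 3 → not met
Not met: 9 of 11

9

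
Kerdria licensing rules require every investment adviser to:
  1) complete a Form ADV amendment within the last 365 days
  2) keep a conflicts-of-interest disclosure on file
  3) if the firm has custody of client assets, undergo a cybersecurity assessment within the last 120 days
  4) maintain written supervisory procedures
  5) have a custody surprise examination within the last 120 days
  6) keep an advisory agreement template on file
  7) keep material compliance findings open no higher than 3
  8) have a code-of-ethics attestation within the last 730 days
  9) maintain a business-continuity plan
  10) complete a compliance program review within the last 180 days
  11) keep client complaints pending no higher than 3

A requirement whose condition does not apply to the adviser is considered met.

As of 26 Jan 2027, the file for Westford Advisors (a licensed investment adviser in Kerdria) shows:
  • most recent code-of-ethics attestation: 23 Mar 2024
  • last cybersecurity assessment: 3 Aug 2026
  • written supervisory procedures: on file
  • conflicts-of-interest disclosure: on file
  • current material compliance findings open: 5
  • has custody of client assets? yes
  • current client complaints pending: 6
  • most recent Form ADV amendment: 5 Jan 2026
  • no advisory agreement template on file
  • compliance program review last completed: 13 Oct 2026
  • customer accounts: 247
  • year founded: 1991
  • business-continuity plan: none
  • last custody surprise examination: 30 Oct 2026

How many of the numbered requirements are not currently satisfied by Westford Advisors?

7

1. Form ADV amendment 386 days ago vs limit 365 → not met
2. conflicts-of-interest disclosure present → met
3. condition 'has custody of client assets' holds; cybersecurity assessment 176 days ago vs limit 120 → not met
4. written supervisory procedures present → met
5. custody surprise examination 88 days ago vs limit 120 → met
6. advisory agreement template absent → not met
7. material compliance findings open 5 > 3 → not met
8. code-of-ethics attestation 1039 days ago vs limit 730 → not met
9. business-continuity plan absent → not met
10. compliance program review 105 days ago vs limit 180 → met
11. client complaints pending 6 > 3 → not met
Not met: 7 of 11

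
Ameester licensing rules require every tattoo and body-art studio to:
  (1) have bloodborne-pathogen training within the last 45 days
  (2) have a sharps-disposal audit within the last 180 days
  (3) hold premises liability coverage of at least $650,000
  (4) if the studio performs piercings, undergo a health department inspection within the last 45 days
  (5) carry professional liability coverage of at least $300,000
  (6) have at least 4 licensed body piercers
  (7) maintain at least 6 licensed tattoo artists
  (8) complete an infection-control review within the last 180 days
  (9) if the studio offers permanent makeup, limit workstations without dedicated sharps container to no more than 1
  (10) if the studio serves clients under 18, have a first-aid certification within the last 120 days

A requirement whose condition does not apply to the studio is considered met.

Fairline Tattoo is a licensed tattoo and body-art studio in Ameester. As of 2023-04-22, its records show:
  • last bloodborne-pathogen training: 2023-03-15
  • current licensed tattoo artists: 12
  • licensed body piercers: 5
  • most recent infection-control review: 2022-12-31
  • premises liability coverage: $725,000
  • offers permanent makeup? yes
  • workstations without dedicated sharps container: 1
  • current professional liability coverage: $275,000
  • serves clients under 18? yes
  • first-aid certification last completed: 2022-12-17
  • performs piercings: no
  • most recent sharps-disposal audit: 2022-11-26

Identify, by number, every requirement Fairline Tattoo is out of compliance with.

1. bloodborne-pathogen training 38 days ago vs limit 45 → met
2. sharps-disposal audit 147 days ago vs limit 180 → met
3. premises liability coverage $725,000 ≥ $650,000 → met
4. condition 'performs piercings' does not hold → requirement n/a → met
5. professional liability coverage $275,000 < $300,000 → not met
6. licensed body piercers 5 ≥ 4 → met
7. licensed tattoo artists 12 ≥ 6 → met
8. infection-control review 112 days ago vs limit 180 → met
9. condition 'offers permanent makeup' holds; workstations without dedicated sharps container 1 ≤ 1 → met
10. condition 'serves clients under 18' holds; first-aid certification 126 days ago vs limit 120 → not met
Not met: 5, 10

5, 10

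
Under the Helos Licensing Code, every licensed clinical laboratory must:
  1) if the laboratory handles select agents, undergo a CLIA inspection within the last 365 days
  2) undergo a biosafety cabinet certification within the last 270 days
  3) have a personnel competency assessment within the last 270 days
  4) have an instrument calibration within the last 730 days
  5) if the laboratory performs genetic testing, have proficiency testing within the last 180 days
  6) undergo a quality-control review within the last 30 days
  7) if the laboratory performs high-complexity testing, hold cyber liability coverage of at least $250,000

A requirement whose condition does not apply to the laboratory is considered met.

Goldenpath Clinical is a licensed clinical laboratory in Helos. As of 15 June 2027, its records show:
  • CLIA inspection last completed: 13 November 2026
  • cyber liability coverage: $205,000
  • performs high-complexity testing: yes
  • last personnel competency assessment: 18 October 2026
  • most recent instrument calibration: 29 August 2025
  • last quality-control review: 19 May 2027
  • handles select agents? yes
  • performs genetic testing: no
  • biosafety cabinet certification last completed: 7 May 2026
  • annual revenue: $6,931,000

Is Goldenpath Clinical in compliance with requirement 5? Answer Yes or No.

5. condition 'performs genetic testing' does not hold → requirement n/a → met

Yes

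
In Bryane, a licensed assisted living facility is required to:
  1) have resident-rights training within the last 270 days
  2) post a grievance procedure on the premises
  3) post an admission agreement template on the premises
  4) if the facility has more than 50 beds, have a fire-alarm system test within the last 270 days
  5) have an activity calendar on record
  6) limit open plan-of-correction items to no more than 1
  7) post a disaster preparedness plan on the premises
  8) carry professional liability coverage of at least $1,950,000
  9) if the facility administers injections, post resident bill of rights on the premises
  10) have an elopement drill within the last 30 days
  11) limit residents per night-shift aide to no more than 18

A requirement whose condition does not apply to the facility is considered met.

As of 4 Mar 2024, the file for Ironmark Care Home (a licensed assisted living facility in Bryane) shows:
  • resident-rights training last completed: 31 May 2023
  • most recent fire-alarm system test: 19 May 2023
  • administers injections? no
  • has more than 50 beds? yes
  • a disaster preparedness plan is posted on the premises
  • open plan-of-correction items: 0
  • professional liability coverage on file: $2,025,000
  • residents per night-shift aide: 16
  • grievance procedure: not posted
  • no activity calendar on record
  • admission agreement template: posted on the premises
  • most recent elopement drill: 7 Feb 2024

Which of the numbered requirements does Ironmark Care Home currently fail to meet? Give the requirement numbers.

1. resident-rights training 278 days ago vs limit 270 → not met
2. grievance procedure absent → not met
3. admission agreement template present → met
4. condition 'has more than 50 beds' holds; fire-alarm system test 290 days ago vs limit 270 → not met
5. activity calendar absent → not met
6. open plan-of-correction items 0 ≤ 1 → met
7. disaster preparedness plan present → met
8. professional liability coverage $2,025,000 ≥ $1,950,000 → met
9. condition 'administers injections' does not hold → requirement n/a → met
10. elopement drill 26 days ago vs limit 30 → met
11. residents per night-shift aide 16 ≤ 18 → met
Not met: 1, 2, 4, 5

1, 2, 4, 5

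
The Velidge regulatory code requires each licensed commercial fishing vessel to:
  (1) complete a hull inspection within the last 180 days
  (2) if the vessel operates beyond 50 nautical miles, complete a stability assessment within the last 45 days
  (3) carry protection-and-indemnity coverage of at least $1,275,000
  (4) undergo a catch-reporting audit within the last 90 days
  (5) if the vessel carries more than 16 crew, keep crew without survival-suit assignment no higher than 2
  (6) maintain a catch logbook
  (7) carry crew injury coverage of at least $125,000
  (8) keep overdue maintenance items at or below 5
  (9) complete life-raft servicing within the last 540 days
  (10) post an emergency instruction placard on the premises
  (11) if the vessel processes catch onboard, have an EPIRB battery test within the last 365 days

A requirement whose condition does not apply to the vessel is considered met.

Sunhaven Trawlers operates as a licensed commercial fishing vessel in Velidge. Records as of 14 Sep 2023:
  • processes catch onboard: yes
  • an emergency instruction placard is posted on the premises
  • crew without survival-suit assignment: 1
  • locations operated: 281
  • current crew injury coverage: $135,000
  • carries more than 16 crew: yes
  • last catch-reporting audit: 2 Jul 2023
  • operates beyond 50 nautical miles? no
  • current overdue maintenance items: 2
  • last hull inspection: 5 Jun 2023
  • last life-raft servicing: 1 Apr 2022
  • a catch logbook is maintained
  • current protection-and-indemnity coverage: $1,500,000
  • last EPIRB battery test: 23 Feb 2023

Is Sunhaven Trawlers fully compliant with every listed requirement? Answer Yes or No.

Yes

1. hull inspection 101 days ago vs limit 180 → met
2. condition 'operates beyond 50 nautical miles' does not hold → requirement n/a → met
3. protection-and-indemnity coverage $1,500,000 ≥ $1,275,000 → met
4. catch-reporting audit 74 days ago vs limit 90 → met
5. condition 'carries more than 16 crew' holds; crew without survival-suit assignment 1 ≤ 2 → met
6. catch logbook present → met
7. crew injury coverage $135,000 ≥ $125,000 → met
8. overdue maintenance items 2 ≤ 5 → met
9. life-raft servicing 531 days ago vs limit 540 → met
10. emergency instruction placard present → met
11. condition 'processes catch onboard' holds; EPIRB battery test 203 days ago vs limit 365 → met
All met.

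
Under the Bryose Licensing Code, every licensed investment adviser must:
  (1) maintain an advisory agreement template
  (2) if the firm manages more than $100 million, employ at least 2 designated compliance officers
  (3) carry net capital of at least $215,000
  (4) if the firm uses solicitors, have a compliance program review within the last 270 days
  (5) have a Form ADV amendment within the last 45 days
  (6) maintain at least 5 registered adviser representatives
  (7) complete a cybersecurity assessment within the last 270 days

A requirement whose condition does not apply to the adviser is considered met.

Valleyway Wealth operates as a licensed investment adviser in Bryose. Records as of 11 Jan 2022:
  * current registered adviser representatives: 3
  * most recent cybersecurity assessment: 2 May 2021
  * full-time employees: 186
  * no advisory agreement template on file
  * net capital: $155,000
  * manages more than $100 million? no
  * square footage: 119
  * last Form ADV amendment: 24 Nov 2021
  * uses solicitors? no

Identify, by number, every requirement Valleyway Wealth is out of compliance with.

1. advisory agreement template absent → not met
2. condition 'manages more than $100 million' does not hold → requirement n/a → met
3. net capital $155,000 < $215,000 → not met
4. condition 'uses solicitors' does not hold → requirement n/a → met
5. Form ADV amendment 48 days ago vs limit 45 → not met
6. registered adviser representatives 3 < 5 → not met
7. cybersecurity assessment 254 days ago vs limit 270 → met
Not met: 1, 3, 5, 6

1, 3, 5, 6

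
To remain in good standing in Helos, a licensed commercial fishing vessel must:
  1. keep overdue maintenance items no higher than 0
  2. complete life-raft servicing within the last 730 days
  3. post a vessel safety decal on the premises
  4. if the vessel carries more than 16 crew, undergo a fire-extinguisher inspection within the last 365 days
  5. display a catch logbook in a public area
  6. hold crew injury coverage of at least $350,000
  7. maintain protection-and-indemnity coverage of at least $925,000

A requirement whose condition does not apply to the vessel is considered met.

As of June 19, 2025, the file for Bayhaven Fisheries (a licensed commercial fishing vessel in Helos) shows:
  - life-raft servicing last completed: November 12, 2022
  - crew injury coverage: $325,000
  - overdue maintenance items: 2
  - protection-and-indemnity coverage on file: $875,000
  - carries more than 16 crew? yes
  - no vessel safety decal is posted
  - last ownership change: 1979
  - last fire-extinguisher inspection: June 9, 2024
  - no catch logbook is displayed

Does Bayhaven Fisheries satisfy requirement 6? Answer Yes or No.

6. crew injury coverage $325,000 < $350,000 → not met

No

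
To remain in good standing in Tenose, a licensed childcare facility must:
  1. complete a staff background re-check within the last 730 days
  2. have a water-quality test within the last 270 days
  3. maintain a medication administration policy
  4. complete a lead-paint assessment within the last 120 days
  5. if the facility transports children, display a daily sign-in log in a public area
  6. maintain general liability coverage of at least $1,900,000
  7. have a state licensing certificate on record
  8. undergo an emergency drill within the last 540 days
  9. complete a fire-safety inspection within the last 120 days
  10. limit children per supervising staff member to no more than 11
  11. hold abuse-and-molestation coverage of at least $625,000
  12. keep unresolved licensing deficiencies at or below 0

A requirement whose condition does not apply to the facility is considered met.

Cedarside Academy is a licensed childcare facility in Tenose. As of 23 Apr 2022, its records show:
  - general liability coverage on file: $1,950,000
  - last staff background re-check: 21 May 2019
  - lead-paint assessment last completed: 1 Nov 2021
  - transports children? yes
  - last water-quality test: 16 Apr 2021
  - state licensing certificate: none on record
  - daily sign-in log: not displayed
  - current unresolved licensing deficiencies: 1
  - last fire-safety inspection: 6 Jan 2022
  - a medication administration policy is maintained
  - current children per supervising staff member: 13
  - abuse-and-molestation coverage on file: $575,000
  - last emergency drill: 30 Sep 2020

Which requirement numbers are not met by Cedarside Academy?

1. staff background re-check 1068 days ago vs limit 730 → not met
2. water-quality test 372 days ago vs limit 270 → not met
3. medication administration policy present → met
4. lead-paint assessment 173 days ago vs limit 120 → not met
5. condition 'transports children' holds; daily sign-in log absent → not met
6. general liability coverage $1,950,000 ≥ $1,900,000 → met
7. state licensing certificate absent → not met
8. emergency drill 570 days ago vs limit 540 → not met
9. fire-safety inspection 107 days ago vs limit 120 → met
10. children per supervising staff member 13 > 11 → not met
11. abuse-and-molestation coverage $575,000 < $625,000 → not met
12. unresolved licensing deficiencies 1 > 0 → not met
Not met: 1, 2, 4, 5, 7, 8, 10, 11, 12

1, 2, 4, 5, 7, 8, 10, 11, 12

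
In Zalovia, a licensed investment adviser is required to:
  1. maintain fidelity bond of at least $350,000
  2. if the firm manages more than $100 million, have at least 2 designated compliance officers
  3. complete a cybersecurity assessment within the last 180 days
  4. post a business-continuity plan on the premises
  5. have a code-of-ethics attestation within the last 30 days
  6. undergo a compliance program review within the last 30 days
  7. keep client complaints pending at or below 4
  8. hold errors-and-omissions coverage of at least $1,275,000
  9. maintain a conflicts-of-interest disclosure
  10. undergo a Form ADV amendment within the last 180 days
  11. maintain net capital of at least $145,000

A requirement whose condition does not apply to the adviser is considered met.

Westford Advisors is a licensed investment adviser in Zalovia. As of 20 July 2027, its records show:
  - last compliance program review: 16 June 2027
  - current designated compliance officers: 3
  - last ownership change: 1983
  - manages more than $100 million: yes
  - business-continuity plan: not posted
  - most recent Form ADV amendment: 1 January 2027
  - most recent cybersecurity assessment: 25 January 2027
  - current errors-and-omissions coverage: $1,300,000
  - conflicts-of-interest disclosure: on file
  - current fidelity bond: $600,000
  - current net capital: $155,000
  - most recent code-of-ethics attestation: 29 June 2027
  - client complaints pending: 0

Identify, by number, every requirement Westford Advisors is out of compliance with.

1. fidelity bond $600,000 ≥ $350,000 → met
2. condition 'manages more than $100 million' holds; designated compliance officers 3 ≥ 2 → met
3. cybersecurity assessment 176 days ago vs limit 180 → met
4. business-continuity plan absent → not met
5. code-of-ethics attestation 21 days ago vs limit 30 → met
6. compliance program review 34 days ago vs limit 30 → not met
7. client complaints pending 0 ≤ 4 → met
8. errors-and-omissions coverage $1,300,000 ≥ $1,275,000 → met
9. conflicts-of-interest disclosure present → met
10. Form ADV amendment 200 days ago vs limit 180 → not met
11. net capital $155,000 ≥ $145,000 → met
Not met: 4, 6, 10

4, 6, 10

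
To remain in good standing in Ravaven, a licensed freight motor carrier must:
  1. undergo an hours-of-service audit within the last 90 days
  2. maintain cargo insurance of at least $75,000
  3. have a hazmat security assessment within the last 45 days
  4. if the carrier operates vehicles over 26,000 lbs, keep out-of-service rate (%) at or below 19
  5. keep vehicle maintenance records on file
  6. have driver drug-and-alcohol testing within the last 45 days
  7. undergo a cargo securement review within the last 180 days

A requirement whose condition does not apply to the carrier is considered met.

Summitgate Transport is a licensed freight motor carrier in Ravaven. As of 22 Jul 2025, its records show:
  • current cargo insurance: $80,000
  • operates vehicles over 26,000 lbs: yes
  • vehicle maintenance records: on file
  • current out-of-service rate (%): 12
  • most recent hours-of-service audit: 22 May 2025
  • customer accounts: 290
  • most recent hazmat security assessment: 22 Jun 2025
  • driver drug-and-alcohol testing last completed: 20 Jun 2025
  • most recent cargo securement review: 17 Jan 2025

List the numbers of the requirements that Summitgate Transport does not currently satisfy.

1. hours-of-service audit 61 days ago vs limit 90 → met
2. cargo insurance $80,000 ≥ $75,000 → met
3. hazmat security assessment 30 days ago vs limit 45 → met
4. condition 'operates vehicles over 26,000 lbs' holds; out-of-service rate (%) 12 ≤ 19 → met
5. vehicle maintenance records present → met
6. driver drug-and-alcohol testing 32 days ago vs limit 45 → met
7. cargo securement review 186 days ago vs limit 180 → not met
Not met: 7

7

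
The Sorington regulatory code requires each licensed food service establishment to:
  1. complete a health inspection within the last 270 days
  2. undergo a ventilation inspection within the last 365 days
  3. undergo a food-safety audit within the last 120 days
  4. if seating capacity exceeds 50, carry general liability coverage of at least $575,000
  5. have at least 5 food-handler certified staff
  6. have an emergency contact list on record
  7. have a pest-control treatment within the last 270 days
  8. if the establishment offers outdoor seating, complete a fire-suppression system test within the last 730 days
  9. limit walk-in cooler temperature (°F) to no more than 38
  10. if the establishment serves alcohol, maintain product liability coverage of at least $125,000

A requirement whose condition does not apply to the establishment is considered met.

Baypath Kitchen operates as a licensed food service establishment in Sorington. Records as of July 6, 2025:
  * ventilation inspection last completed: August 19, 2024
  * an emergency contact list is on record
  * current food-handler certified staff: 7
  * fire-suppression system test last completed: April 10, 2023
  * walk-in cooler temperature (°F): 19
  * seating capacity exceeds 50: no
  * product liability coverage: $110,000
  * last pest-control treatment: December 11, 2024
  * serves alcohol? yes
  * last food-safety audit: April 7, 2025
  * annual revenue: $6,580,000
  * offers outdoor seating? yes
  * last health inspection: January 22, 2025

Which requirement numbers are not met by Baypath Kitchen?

8, 10

1. health inspection 165 days ago vs limit 270 → met
2. ventilation inspection 321 days ago vs limit 365 → met
3. food-safety audit 90 days ago vs limit 120 → met
4. condition 'seating capacity exceeds 50' does not hold → requirement n/a → met
5. food-handler certified staff 7 ≥ 5 → met
6. emergency contact list present → met
7. pest-control treatment 207 days ago vs limit 270 → met
8. condition 'offers outdoor seating' holds; fire-suppression system test 818 days ago vs limit 730 → not met
9. walk-in cooler temperature (°F) 19 ≤ 38 → met
10. condition 'serves alcohol' holds; product liability coverage $110,000 < $125,000 → not met
Not met: 8, 10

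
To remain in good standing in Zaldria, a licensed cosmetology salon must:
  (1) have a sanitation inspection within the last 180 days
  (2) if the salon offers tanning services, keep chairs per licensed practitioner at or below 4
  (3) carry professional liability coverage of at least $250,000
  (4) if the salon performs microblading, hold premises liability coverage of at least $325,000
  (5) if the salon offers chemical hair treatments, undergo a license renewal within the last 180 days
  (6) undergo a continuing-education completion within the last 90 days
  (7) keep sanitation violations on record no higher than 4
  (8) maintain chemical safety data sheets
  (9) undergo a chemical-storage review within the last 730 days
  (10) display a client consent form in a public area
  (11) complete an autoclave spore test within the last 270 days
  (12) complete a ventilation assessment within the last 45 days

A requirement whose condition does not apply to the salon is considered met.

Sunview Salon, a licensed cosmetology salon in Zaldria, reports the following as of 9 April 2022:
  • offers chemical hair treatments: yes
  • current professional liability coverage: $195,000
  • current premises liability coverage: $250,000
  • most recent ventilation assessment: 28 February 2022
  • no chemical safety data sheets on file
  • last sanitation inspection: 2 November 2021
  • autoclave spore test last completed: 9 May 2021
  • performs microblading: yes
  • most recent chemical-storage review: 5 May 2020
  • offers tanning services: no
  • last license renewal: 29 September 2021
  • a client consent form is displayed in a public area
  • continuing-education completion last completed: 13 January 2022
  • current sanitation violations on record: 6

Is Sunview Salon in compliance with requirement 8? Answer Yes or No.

No

8. chemical safety data sheets absent → not met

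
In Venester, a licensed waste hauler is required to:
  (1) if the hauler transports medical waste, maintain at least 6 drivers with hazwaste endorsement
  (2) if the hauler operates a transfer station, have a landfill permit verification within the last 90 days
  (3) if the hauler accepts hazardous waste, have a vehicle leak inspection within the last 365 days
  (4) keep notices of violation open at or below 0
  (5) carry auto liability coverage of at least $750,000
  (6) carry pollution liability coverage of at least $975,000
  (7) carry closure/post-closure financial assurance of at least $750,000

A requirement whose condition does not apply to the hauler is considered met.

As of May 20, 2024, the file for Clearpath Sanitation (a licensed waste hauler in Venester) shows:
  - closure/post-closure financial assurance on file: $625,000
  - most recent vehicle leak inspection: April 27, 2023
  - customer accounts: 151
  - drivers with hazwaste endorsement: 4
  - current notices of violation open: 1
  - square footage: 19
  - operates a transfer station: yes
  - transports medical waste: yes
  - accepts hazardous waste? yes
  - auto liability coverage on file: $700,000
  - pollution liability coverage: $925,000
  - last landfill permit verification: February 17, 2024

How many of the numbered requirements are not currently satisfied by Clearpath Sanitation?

7

1. condition 'transports medical waste' holds; drivers with hazwaste endorsement 4 < 6 → not met
2. condition 'operates a transfer station' holds; landfill permit verification 93 days ago vs limit 90 → not met
3. condition 'accepts hazardous waste' holds; vehicle leak inspection 389 days ago vs limit 365 → not met
4. notices of violation open 1 > 0 → not met
5. auto liability coverage $700,000 < $750,000 → not met
6. pollution liability coverage $925,000 < $975,000 → not met
7. closure/post-closure financial assurance $625,000 < $750,000 → not met
Not met: 7 of 7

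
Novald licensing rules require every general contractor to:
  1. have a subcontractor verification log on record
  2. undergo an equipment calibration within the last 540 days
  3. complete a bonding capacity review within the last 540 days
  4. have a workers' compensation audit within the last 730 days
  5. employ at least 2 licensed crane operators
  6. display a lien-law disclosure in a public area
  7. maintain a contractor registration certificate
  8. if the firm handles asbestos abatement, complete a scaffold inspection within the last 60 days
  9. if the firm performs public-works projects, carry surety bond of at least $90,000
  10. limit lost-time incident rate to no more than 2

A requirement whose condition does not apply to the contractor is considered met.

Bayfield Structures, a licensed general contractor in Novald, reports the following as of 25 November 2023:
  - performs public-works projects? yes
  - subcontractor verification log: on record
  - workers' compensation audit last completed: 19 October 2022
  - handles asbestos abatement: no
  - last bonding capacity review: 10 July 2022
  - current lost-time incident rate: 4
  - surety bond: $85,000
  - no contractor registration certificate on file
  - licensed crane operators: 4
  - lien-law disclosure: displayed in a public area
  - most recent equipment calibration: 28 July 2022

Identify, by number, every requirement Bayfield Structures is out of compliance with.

1. subcontractor verification log present → met
2. equipment calibration 485 days ago vs limit 540 → met
3. bonding capacity review 503 days ago vs limit 540 → met
4. workers' compensation audit 402 days ago vs limit 730 → met
5. licensed crane operators 4 ≥ 2 → met
6. lien-law disclosure present → met
7. contractor registration certificate absent → not met
8. condition 'handles asbestos abatement' does not hold → requirement n/a → met
9. condition 'performs public-works projects' holds; surety bond $85,000 < $90,000 → not met
10. lost-time incident rate 4 > 2 → not met
Not met: 7, 9, 10

7, 9, 10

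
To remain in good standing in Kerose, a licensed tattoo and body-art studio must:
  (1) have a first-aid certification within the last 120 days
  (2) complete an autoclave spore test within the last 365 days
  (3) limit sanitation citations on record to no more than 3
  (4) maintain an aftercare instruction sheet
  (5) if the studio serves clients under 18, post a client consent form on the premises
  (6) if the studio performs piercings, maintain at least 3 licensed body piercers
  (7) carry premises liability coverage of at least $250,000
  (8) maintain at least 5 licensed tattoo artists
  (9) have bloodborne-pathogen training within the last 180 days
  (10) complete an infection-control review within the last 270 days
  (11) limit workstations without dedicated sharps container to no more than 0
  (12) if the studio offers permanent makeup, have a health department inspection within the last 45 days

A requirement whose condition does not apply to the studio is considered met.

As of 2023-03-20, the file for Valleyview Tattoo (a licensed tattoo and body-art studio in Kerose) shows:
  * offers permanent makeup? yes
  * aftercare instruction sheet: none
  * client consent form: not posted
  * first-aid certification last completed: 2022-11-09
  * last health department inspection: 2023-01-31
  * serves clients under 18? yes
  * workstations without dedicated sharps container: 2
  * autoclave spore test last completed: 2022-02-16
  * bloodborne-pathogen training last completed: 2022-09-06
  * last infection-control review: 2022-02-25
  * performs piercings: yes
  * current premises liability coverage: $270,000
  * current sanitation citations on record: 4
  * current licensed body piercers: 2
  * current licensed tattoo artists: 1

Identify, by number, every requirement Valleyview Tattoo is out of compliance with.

1, 2, 3, 4, 5, 6, 8, 9, 10, 11, 12

1. first-aid certification 131 days ago vs limit 120 → not met
2. autoclave spore test 397 days ago vs limit 365 → not met
3. sanitation citations on record 4 > 3 → not met
4. aftercare instruction sheet absent → not met
5. condition 'serves clients under 18' holds; client consent form absent → not met
6. condition 'performs piercings' holds; licensed body piercers 2 < 3 → not met
7. premises liability coverage $270,000 ≥ $250,000 → met
8. licensed tattoo artists 1 < 5 → not met
9. bloodborne-pathogen training 195 days ago vs limit 180 → not met
10. infection-control review 388 days ago vs limit 270 → not met
11. workstations without dedicated sharps container 2 > 0 → not met
12. condition 'offers permanent makeup' holds; health department inspection 48 days ago vs limit 45 → not met
Not met: 1, 2, 3, 4, 5, 6, 8, 9, 10, 11, 12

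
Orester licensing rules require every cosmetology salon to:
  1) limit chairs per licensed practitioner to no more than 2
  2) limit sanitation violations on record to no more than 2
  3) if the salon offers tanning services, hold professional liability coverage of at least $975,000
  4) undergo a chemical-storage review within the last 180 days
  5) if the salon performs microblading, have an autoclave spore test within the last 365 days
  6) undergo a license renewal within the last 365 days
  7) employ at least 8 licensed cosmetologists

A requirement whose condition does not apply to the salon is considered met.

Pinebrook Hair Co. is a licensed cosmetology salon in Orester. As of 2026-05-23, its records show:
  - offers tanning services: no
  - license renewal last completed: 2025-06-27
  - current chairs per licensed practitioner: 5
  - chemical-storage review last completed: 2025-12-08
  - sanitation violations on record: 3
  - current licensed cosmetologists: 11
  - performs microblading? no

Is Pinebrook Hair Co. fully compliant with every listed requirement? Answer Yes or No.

No

1. chairs per licensed practitioner 5 > 2 → not met
2. sanitation violations on record 3 > 2 → not met
3. condition 'offers tanning services' does not hold → requirement n/a → met
4. chemical-storage review 166 days ago vs limit 180 → met
5. condition 'performs microblading' does not hold → requirement n/a → met
6. license renewal 330 days ago vs limit 365 → met
7. licensed cosmetologists 11 ≥ 8 → met
Not met: 1, 2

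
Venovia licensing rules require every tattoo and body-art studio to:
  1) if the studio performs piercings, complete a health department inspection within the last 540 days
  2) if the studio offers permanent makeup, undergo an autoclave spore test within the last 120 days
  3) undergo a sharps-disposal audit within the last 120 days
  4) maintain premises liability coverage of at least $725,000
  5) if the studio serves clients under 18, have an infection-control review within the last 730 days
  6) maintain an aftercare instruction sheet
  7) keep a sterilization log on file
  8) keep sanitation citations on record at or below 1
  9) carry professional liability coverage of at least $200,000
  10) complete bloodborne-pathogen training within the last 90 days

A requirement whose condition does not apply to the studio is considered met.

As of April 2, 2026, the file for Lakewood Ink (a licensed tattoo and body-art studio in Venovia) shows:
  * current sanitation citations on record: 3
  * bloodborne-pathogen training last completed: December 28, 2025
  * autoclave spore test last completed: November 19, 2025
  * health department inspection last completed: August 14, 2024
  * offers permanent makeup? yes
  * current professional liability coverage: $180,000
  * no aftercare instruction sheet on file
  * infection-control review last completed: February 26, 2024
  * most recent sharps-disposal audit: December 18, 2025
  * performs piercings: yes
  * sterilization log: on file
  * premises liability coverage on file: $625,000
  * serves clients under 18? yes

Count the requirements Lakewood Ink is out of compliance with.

1. condition 'performs piercings' holds; health department inspection 596 days ago vs limit 540 → not met
2. condition 'offers permanent makeup' holds; autoclave spore test 134 days ago vs limit 120 → not met
3. sharps-disposal audit 105 days ago vs limit 120 → met
4. premises liability coverage $625,000 < $725,000 → not met
5. condition 'serves clients under 18' holds; infection-control review 766 days ago vs limit 730 → not met
6. aftercare instruction sheet absent → not met
7. sterilization log present → met
8. sanitation citations on record 3 > 1 → not met
9. professional liability coverage $180,000 < $200,000 → not met
10. bloodborne-pathogen training 95 days ago vs limit 90 → not met
Not met: 8 of 10

8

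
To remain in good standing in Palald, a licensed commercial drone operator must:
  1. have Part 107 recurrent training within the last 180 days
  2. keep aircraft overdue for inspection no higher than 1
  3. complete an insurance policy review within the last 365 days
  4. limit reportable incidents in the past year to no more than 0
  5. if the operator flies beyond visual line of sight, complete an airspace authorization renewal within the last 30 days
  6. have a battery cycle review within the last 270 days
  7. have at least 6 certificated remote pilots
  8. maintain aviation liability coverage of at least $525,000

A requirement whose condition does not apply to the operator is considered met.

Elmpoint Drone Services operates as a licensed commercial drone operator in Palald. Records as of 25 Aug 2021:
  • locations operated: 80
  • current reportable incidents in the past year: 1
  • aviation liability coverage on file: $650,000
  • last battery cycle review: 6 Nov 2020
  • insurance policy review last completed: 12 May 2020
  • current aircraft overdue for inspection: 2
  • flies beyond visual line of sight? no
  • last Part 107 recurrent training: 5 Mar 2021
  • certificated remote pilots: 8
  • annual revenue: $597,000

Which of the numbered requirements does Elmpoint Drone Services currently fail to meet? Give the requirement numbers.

1. Part 107 recurrent training 173 days ago vs limit 180 → met
2. aircraft overdue for inspection 2 > 1 → not met
3. insurance policy review 470 days ago vs limit 365 → not met
4. reportable incidents in the past year 1 > 0 → not met
5. condition 'flies beyond visual line of sight' does not hold → requirement n/a → met
6. battery cycle review 292 days ago vs limit 270 → not met
7. certificated remote pilots 8 ≥ 6 → met
8. aviation liability coverage $650,000 ≥ $525,000 → met
Not met: 2, 3, 4, 6

2, 3, 4, 6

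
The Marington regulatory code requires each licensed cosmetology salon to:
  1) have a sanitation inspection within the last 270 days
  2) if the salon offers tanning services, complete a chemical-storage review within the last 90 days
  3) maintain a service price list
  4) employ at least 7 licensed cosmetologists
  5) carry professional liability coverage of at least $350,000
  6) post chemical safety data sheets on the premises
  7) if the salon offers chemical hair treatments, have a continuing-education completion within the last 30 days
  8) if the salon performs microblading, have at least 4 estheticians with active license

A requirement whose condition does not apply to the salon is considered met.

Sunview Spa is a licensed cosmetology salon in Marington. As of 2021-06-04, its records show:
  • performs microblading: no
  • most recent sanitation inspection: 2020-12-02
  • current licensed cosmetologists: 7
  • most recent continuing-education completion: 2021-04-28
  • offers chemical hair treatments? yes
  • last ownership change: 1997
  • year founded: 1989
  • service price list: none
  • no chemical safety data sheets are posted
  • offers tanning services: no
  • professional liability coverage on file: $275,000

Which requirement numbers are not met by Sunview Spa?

3, 5, 6, 7

1. sanitation inspection 184 days ago vs limit 270 → met
2. condition 'offers tanning services' does not hold → requirement n/a → met
3. service price list absent → not met
4. licensed cosmetologists 7 ≥ 7 → met
5. professional liability coverage $275,000 < $350,000 → not met
6. chemical safety data sheets absent → not met
7. condition 'offers chemical hair treatments' holds; continuing-education completion 37 days ago vs limit 30 → not met
8. condition 'performs microblading' does not hold → requirement n/a → met
Not met: 3, 5, 6, 7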